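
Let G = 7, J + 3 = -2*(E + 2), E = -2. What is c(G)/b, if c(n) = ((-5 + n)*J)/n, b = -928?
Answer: 3/3248 ≈ 0.00092365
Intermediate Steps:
J = -3 (J = -3 - 2*(-2 + 2) = -3 - 2*0 = -3 + 0 = -3)
c(n) = (15 - 3*n)/n (c(n) = ((-5 + n)*(-3))/n = (15 - 3*n)/n)
c(G)/b = (-3 + 15/7)/(-928) = (-3 + 15*(⅐))*(-1/928) = (-3 + 15/7)*(-1/928) = -6/7*(-1/928) = 3/3248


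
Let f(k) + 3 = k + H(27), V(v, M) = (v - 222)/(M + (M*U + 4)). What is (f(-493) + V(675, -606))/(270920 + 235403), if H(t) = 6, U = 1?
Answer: -3923/4050584 ≈ -0.00096850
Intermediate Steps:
V(v, M) = (-222 + v)/(4 + 2*M) (V(v, M) = (v - 222)/(M + (M*1 + 4)) = (-222 + v)/(M + (M + 4)) = (-222 + v)/(M + (4 + M)) = (-222 + v)/(4 + 2*M))
f(k) = 3 + k (f(k) = -3 + (k + 6) = -3 + (6 + k) = 3 + k)
(f(-493) + V(675, -606))/(270920 + 235403) = ((3 - 493) + (-222 + 675)/(2*(2 - 606)))/(270920 + 235403) = (-490 + (1/2)*453/(-604))/506323 = (-490 + (1/2)*(-1/604)*453)*(1/506323) = (-490 - 3/8)*(1/506323) = -3923/8*1/506323 = -3923/4050584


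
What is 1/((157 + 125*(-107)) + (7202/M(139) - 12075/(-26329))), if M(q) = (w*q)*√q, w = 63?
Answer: -97666338734500496272893/1290908873642583408950771135 - 43719702270791274*√139/1290908873642583408950771135 ≈ -7.5657e-5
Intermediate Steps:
M(q) = 63*q^(3/2) (M(q) = (63*q)*√q = 63*q^(3/2))
1/((157 + 125*(-107)) + (7202/M(139) - 12075/(-26329))) = 1/((157 + 125*(-107)) + (7202/((63*139^(3/2))) - 12075/(-26329))) = 1/((157 - 13375) + (7202/((63*(139*√139))) - 12075*(-1/26329))) = 1/(-13218 + (7202/((8757*√139)) + 12075/26329)) = 1/(-13218 + (7202*(√139/1217223) + 12075/26329)) = 1/(-13218 + (7202*√139/1217223 + 12075/26329)) = 1/(-13218 + (12075/26329 + 7202*√139/1217223)) = 1/(-348004647/26329 + 7202*√139/1217223)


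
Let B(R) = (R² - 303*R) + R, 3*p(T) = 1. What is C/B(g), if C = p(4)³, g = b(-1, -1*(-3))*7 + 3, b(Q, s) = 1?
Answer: -1/78840 ≈ -1.2684e-5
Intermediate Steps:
p(T) = ⅓ (p(T) = (⅓)*1 = ⅓)
g = 10 (g = 1*7 + 3 = 7 + 3 = 10)
B(R) = R² - 302*R
C = 1/27 (C = (⅓)³ = 1/27 ≈ 0.037037)
C/B(g) = 1/(27*((10*(-302 + 10)))) = 1/(27*((10*(-292)))) = (1/27)/(-2920) = (1/27)*(-1/2920) = -1/78840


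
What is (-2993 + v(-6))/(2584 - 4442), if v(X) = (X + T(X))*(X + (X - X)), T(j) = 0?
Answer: 2957/1858 ≈ 1.5915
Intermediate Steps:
v(X) = X² (v(X) = (X + 0)*(X + (X - X)) = X*(X + 0) = X*X = X²)
(-2993 + v(-6))/(2584 - 4442) = (-2993 + (-6)²)/(2584 - 4442) = (-2993 + 36)/(-1858) = -2957*(-1/1858) = 2957/1858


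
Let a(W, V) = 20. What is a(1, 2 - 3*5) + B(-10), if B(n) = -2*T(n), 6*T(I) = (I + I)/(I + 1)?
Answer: 520/27 ≈ 19.259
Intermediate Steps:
T(I) = I/(3*(1 + I)) (T(I) = ((I + I)/(I + 1))/6 = ((2*I)/(1 + I))/6 = (2*I/(1 + I))/6 = I/(3*(1 + I)))
B(n) = -2*n/(3*(1 + n))
a(1, 2 - 3*5) + B(-10) = 20 - 2*(-10)/(3 + 3*(-10)) = 20 - 2*(-10)/(3 - 30) = 20 - 2*(-10)/(-27) = 20 - 2*(-10)*(-1/27) = 20 - 20/27 = 520/27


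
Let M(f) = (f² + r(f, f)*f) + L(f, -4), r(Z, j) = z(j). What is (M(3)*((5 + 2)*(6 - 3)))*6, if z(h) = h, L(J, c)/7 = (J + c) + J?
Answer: 4032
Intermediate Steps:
L(J, c) = 7*c + 14*J (L(J, c) = 7*((J + c) + J) = 7*(c + 2*J) = 7*c + 14*J)
r(Z, j) = j
M(f) = -28 + 2*f² + 14*f (M(f) = (f² + f*f) + (7*(-4) + 14*f) = (f² + f²) + (-28 + 14*f) = 2*f² + (-28 + 14*f) = -28 + 2*f² + 14*f)
(M(3)*((5 + 2)*(6 - 3)))*6 = ((-28 + 2*3² + 14*3)*((5 + 2)*(6 - 3)))*6 = ((-28 + 2*9 + 42)*(7*3))*6 = ((-28 + 18 + 42)*21)*6 = (32*21)*6 = 672*6 = 4032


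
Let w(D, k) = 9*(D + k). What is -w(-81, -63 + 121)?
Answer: 207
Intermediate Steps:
w(D, k) = 9*D + 9*k
-w(-81, -63 + 121) = -(9*(-81) + 9*(-63 + 121)) = -(-729 + 9*58) = -(-729 + 522) = -1*(-207) = 207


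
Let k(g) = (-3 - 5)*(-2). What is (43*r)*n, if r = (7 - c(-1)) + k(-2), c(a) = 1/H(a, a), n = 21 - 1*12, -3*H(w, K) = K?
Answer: 7740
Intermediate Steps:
H(w, K) = -K/3
k(g) = 16 (k(g) = -8*(-2) = 16)
n = 9 (n = 21 - 12 = 9)
c(a) = -3/a (c(a) = 1/(-a/3) = -3/a)
r = 20 (r = (7 - (-3)/(-1)) + 16 = (7 - (-3)*(-1)) + 16 = (7 - 1*3) + 16 = (7 - 3) + 16 = 4 + 16 = 20)
(43*r)*n = (43*20)*9 = 860*9 = 7740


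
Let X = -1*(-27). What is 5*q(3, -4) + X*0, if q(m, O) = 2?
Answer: 10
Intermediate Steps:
X = 27
5*q(3, -4) + X*0 = 5*2 + 27*0 = 10 + 0 = 10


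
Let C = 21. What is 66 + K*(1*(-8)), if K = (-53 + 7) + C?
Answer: 266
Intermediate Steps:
K = -25 (K = (-53 + 7) + 21 = -46 + 21 = -25)
66 + K*(1*(-8)) = 66 - 25*(-8) = 66 + 200 = 266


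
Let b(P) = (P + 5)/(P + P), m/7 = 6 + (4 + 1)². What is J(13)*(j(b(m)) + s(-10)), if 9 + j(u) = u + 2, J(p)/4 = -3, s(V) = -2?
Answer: 22104/217 ≈ 101.86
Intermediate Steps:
J(p) = -12 (J(p) = 4*(-3) = -12)
m = 217 (m = 7*(6 + (4 + 1)²) = 7*(6 + 5²) = 7*(6 + 25) = 7*31 = 217)
b(P) = (5 + P)/(2*P) (b(P) = (5 + P)/((2*P)) = (5 + P)*(1/(2*P)) = (5 + P)/(2*P))
j(u) = -7 + u (j(u) = -9 + (u + 2) = -9 + (2 + u) = -7 + u)
J(13)*(j(b(m)) + s(-10)) = -12*((-7 + (½)*(5 + 217)/217) - 2) = -12*((-7 + (½)*(1/217)*222) - 2) = -12*((-7 + 111/217) - 2) = -12*(-1408/217 - 2) = -12*(-1842/217) = 22104/217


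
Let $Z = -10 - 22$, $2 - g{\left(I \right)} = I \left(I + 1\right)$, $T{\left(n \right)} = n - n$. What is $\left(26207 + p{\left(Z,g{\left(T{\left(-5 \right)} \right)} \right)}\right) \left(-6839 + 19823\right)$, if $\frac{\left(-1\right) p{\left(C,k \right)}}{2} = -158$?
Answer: $344374632$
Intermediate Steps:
$T{\left(n \right)} = 0$
$g{\left(I \right)} = 2 - I \left(1 + I\right)$ ($g{\left(I \right)} = 2 - I \left(I + 1\right) = 2 - I \left(1 + I\right)$)
$Z = -32$ ($Z = -10 - 22 = -32$)
$p{\left(C,k \right)} = 316$ ($p{\left(C,k \right)} = \left(-2\right) \left(-158\right) = 316$)
$\left(26207 + p{\left(Z,g{\left(T{\left(-5 \right)} \right)} \right)}\right) \left(-6839 + 19823\right) = \left(26207 + 316\right) \left(-6839 + 19823\right) = 26523 \cdot 12984 = 344374632$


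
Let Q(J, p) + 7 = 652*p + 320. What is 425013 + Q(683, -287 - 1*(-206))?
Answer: 372514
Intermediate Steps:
Q(J, p) = 313 + 652*p (Q(J, p) = -7 + (652*p + 320) = -7 + (320 + 652*p) = 313 + 652*p)
425013 + Q(683, -287 - 1*(-206)) = 425013 + (313 + 652*(-287 - 1*(-206))) = 425013 + (313 + 652*(-287 + 206)) = 425013 + (313 + 652*(-81)) = 425013 + (313 - 52812) = 425013 - 52499 = 372514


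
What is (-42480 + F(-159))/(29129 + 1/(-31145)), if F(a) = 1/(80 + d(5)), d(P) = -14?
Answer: -87320582455/59876698464 ≈ -1.4583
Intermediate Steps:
F(a) = 1/66 (F(a) = 1/(80 - 14) = 1/66)
(-42480 + F(-159))/(29129 + 1/(-31145)) = (-42480 + 1/66)/(29129 + 1/(-31145)) = -2803679/(66*(29129 - 1/31145)) = -2803679/(66*907222704/31145) = -2803679/66*31145/907222704 = -87320582455/59876698464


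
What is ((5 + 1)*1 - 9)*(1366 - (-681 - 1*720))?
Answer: -8301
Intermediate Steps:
((5 + 1)*1 - 9)*(1366 - (-681 - 1*720)) = (6*1 - 9)*(1366 - (-681 - 720)) = (6 - 9)*(1366 - 1*(-1401)) = -3*(1366 + 1401) = -3*2767 = -8301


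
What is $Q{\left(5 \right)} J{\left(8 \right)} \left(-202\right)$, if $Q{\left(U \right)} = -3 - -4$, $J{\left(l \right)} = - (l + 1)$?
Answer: $1818$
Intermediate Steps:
$J{\left(l \right)} = -1 - l$ ($J{\left(l \right)} = - (1 + l) = -1 - l$)
$Q{\left(U \right)} = 1$ ($Q{\left(U \right)} = -3 + 4 = 1$)
$Q{\left(5 \right)} J{\left(8 \right)} \left(-202\right) = 1 \left(-1 - 8\right) \left(-202\right) = 1 \left(-9\right) \left(-202\right) = \left(-9\right) \left(-202\right) = 1818$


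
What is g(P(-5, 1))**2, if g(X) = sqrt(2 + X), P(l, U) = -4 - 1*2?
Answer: -4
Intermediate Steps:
P(l, U) = -6 (P(l, U) = -4 - 2 = -6)
g(P(-5, 1))**2 = (sqrt(2 - 6))**2 = (sqrt(-4))**2 = (2*I)**2 = -4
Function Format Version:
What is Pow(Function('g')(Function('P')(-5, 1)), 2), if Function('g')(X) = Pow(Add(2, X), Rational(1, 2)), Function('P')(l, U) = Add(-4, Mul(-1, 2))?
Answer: -4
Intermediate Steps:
Function('P')(l, U) = -6 (Function('P')(l, U) = Add(-4, -2) = -6)
Pow(Function('g')(Function('P')(-5, 1)), 2) = Pow(Pow(Add(2, -6), Rational(1, 2)), 2) = Pow(Pow(-4, Rational(1, 2)), 2) = Pow(Mul(2, I), 2) = -4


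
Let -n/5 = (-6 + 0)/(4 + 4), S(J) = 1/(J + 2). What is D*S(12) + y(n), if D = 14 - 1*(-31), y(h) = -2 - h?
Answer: -71/28 ≈ -2.5357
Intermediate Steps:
S(J) = 1/(2 + J)
n = 15/4 (n = -5*(-6 + 0)/(4 + 4) = -(-30)/8 = -5*(-3/4) = 15/4 ≈ 3.7500)
D = 45 (D = 14 + 31 = 45)
D*S(12) + y(n) = 45/(2 + 12) + (-2 - 1*15/4) = 45/14 + (-2 - 15/4) = 45*(1/14) - 23/4 = 45/14 - 23/4 = -71/28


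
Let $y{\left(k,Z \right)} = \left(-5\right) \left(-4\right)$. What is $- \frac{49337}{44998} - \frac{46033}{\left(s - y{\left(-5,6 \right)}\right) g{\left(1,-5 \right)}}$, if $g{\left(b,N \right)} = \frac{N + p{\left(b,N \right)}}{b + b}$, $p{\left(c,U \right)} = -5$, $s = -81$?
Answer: $- \frac{2096308119}{22723990} \approx -92.251$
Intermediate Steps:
$g{\left(b,N \right)} = \frac{-5 + N}{2 b}$ ($g{\left(b,N \right)} = \frac{N - 5}{b + b} = \frac{-5 + N}{2 b}$)
$y{\left(k,Z \right)} = 20$
$- \frac{49337}{44998} - \frac{46033}{\left(s - y{\left(-5,6 \right)}\right) g{\left(1,-5 \right)}} = - \frac{49337}{44998} - \frac{46033}{\left(-81 - 20\right) \frac{-5 - 5}{2 \cdot 1}} = \left(-49337\right) \frac{1}{44998} - \frac{46033}{\left(-81 - 20\right) \frac{1}{2} \cdot 1 \left(-10\right)} = - \frac{49337}{44998} - \frac{46033}{\left(-101\right) \left(-5\right)} = - \frac{49337}{44998} - \frac{46033}{505} = - \frac{2096308119}{22723990}$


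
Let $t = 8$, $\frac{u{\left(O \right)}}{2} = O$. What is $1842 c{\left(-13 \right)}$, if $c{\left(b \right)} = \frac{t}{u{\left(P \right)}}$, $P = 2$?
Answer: $3684$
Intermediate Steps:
$u{\left(O \right)} = 2 O$
$c{\left(b \right)} = 2$ ($c{\left(b \right)} = \frac{8}{2 \cdot 2} = \frac{8}{4} = 8 \cdot \frac{1}{4} = 2$)
$1842 c{\left(-13 \right)} = 1842 \cdot 2 = 3684$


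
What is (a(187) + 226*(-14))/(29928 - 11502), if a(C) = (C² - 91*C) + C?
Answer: 14975/18426 ≈ 0.81271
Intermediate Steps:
a(C) = C² - 90*C
(a(187) + 226*(-14))/(29928 - 11502) = (187*(-90 + 187) + 226*(-14))/(29928 - 11502) = (187*97 - 3164)/18426 = (18139 - 3164)*(1/18426) = 14975*(1/18426) = 14975/18426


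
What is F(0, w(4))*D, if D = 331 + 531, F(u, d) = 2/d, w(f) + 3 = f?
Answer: 1724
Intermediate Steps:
w(f) = -3 + f
D = 862
F(0, w(4))*D = (2/(-3 + 4))*862 = (2/1)*862 = (2*1)*862 = 2*862 = 1724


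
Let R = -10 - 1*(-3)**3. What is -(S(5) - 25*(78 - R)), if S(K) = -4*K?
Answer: 1545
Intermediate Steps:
R = 17 (R = -10 - 1*(-27) = -10 + 27 = 17)
-(S(5) - 25*(78 - R)) = -(-4*5 - 25*(78 - 1*17)) = -(-20 - 25*(78 - 17)) = -(-20 - 25*61) = -(-20 - 1525) = -1*(-1545) = 1545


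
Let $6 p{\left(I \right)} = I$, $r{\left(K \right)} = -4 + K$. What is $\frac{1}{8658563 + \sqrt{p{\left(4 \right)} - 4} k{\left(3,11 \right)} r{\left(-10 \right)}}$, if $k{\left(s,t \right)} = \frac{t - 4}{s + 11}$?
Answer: $\frac{25975689}{224912139675397} + \frac{7 i \sqrt{30}}{224912139675397} \approx 1.1549 \cdot 10^{-7} + 1.7047 \cdot 10^{-13} i$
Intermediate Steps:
$k{\left(s,t \right)} = \frac{-4 + t}{11 + s}$
$p{\left(I \right)} = \frac{I}{6}$
$\frac{1}{8658563 + \sqrt{p{\left(4 \right)} - 4} k{\left(3,11 \right)} r{\left(-10 \right)}} = \frac{1}{8658563 + \sqrt{\frac{1}{6} \cdot 4 - 4} \frac{-4 + 11}{11 + 3} \left(-4 - 10\right)} = \frac{1}{8658563 + \sqrt{\frac{2}{3} - 4} \cdot \frac{1}{14} \cdot 7 \left(-14\right)} = \frac{1}{8658563 + \sqrt{- \frac{10}{3}} \cdot \frac{1}{14} \cdot 7 \left(-14\right)} = \frac{1}{8658563 + \frac{i \sqrt{30}}{3} \cdot \frac{1}{2} \left(-14\right)} = \frac{1}{8658563 + \frac{i \sqrt{30}}{6} \left(-14\right)} = \frac{1}{8658563 - \frac{7 i \sqrt{30}}{3}}$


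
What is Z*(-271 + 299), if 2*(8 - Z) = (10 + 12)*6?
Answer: -1624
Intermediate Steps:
Z = -58 (Z = 8 - (10 + 12)*6/2 = 8 - 11*6 = 8 - ½*132 = 8 - 66 = -58)
Z*(-271 + 299) = -58*(-271 + 299) = -58*28 = -1624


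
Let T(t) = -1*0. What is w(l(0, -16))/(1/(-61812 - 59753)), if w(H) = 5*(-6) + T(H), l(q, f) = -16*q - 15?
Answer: 3646950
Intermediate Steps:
l(q, f) = -15 - 16*q
T(t) = 0
w(H) = -30 (w(H) = 5*(-6) + 0 = -30 + 0 = -30)
w(l(0, -16))/(1/(-61812 - 59753)) = -30/(1/(-61812 - 59753)) = -30/(1/(-121565)) = -30/(-1/121565) = -30*(-121565) = 3646950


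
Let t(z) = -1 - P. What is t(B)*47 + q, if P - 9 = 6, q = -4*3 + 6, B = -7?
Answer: -758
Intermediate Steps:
q = -6 (q = -12 + 6 = -6)
P = 15 (P = 9 + 6 = 15)
t(z) = -16 (t(z) = -1 - 1*15 = -1 - 15 = -16)
t(B)*47 + q = -16*47 - 6 = -752 - 6 = -758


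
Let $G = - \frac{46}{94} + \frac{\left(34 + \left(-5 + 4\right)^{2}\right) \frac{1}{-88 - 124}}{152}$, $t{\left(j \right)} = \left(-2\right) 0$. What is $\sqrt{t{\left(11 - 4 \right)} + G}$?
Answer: $\frac{3 i \sqrt{7812408714}}{378632} \approx 0.70032 i$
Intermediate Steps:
$t{\left(j \right)} = 0$
$G = - \frac{742797}{1514528}$ ($G = \left(-46\right) \frac{1}{94} + \frac{34 + \left(-1\right)^{2}}{-212} \cdot \frac{1}{152} = - \frac{23}{47} + \left(34 + 1\right) \left(- \frac{1}{212}\right) \frac{1}{152} = - \frac{23}{47} + 35 \left(- \frac{1}{212}\right) \frac{1}{152} = - \frac{23}{47} - \frac{35}{32224} = - \frac{742797}{1514528} \approx -0.49045$)
$\sqrt{t{\left(11 - 4 \right)} + G} = \sqrt{0 - \frac{742797}{1514528}} = \sqrt{- \frac{742797}{1514528}} = \frac{3 i \sqrt{7812408714}}{378632}$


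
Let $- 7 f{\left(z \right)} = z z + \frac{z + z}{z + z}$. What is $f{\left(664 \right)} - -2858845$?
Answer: $\frac{19571018}{7} \approx 2.7959 \cdot 10^{6}$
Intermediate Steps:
$f{\left(z \right)} = - \frac{1}{7} - \frac{z^{2}}{7}$ ($f{\left(z \right)} = - \frac{z z + \frac{z + z}{z + z}}{7} = - \frac{z^{2} + \frac{2 z}{2 z}}{7} = - \frac{z^{2} + 2 z \frac{1}{2 z}}{7} = - \frac{z^{2} + 1}{7} = - \frac{1 + z^{2}}{7} = - \frac{1}{7} - \frac{z^{2}}{7}$)
$f{\left(664 \right)} - -2858845 = \left(- \frac{1}{7} - \frac{664^{2}}{7}\right) - -2858845 = \left(- \frac{1}{7} - \frac{440896}{7}\right) + 2858845 = - \frac{440897}{7} + 2858845 = \frac{19571018}{7}$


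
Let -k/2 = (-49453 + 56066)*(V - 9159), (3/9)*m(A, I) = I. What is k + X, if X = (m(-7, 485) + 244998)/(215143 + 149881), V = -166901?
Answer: 849983775315893/365024 ≈ 2.3286e+9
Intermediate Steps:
m(A, I) = 3*I
X = 246453/365024 (X = (3*485 + 244998)/(215143 + 149881) = (1455 + 244998)/365024 = 246453*(1/365024) = 246453/365024 ≈ 0.67517)
k = 2328569560 (k = -2*(-49453 + 56066)*(-166901 - 9159) = -13226*(-176060) = -2*(-1164284780) = 2328569560)
k + X = 2328569560 + 246453/365024 = 849983775315893/365024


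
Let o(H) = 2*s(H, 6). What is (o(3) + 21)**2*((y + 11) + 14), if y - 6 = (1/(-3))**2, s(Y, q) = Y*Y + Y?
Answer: 63000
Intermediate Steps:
s(Y, q) = Y + Y**2 (s(Y, q) = Y**2 + Y = Y + Y**2)
o(H) = 2*H*(1 + H) (o(H) = 2*(H*(1 + H)) = 2*H*(1 + H))
y = 55/9 (y = 6 + (1/(-3))**2 = 6 + (-1/3)**2 = 6 + 1/9 = 55/9 ≈ 6.1111)
(o(3) + 21)**2*((y + 11) + 14) = (2*3*(1 + 3) + 21)**2*((55/9 + 11) + 14) = (2*3*4 + 21)**2*(154/9 + 14) = (24 + 21)**2*(280/9) = 45**2*(280/9) = 2025*(280/9) = 63000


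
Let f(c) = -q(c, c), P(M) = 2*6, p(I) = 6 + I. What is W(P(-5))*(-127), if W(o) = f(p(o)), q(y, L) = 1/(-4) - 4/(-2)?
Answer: 889/4 ≈ 222.25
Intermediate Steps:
q(y, L) = 7/4 (q(y, L) = 1*(-¼) - 4*(-½) = -¼ + 2 = 7/4)
P(M) = 12
f(c) = -7/4 (f(c) = -1*7/4 = -7/4)
W(o) = -7/4
W(P(-5))*(-127) = -7/4*(-127) = 889/4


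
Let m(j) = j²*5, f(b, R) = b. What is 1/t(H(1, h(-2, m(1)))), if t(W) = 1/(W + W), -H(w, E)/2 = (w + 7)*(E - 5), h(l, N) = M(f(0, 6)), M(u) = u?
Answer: 160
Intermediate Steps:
m(j) = 5*j²
h(l, N) = 0
H(w, E) = -2*(-5 + E)*(7 + w) (H(w, E) = -2*(w + 7)*(E - 5) = -2*(7 + w)*(-5 + E) = -2*(-5 + E)*(7 + w))
t(W) = 1/(2*W)
1/t(H(1, h(-2, m(1)))) = 1/(1/(2*(70 - 14*0 + 10*1 - 2*0*1))) = 1/(1/(2*(70 + 0 + 10 + 0))) = 1/((½)/80) = 1/((½)*(1/80)) = 1/(1/160) = 160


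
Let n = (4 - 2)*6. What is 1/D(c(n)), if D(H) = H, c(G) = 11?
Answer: 1/11 ≈ 0.090909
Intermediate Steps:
n = 12 (n = 2*6 = 12)
1/D(c(n)) = 1/11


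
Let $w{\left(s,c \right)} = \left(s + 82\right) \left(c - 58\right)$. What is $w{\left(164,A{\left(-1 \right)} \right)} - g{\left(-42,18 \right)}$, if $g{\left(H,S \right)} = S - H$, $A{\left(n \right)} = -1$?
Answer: $-14574$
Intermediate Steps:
$w{\left(s,c \right)} = \left(-58 + c\right) \left(82 + s\right)$ ($w{\left(s,c \right)} = \left(82 + s\right) \left(-58 + c\right) = \left(-58 + c\right) \left(82 + s\right)$)
$w{\left(164,A{\left(-1 \right)} \right)} - g{\left(-42,18 \right)} = \left(-4756 - 9512 + 82 \left(-1\right) - 164\right) - \left(18 - -42\right) = \left(-4756 - 9512 - 82 - 164\right) - \left(18 + 42\right) = -14514 - 60 = -14574$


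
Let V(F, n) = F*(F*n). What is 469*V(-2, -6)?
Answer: -11256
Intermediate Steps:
V(F, n) = n*F²
469*V(-2, -6) = 469*(-6*(-2)²) = 469*(-6*4) = 469*(-24) = -11256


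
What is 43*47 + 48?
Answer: 2069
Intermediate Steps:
43*47 + 48 = 2021 + 48 = 2069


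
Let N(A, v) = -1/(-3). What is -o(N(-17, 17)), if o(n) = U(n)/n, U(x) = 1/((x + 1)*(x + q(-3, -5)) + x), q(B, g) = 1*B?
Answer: 27/29 ≈ 0.93103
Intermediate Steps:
q(B, g) = B
U(x) = 1/(x + (1 + x)*(-3 + x)) (U(x) = 1/((x + 1)*(x - 3) + x) = 1/((1 + x)*(-3 + x) + x) = 1/(x + (1 + x)*(-3 + x)))
N(A, v) = ⅓ (N(A, v) = -1*(-⅓) = ⅓)
o(n) = 1/(n*(-3 + n² - n)) (o(n) = 1/((-3 + n² - n)*n) = 1/(n*(-3 + n² - n)))
-o(N(-17, 17)) = -1/(⅓*(-3 + (⅓)² - 1*⅓)) = -3/(-3 + ⅑ - ⅓) = -3/(-29/9) = -3*(-9)/29 = -1*(-27/29) = 27/29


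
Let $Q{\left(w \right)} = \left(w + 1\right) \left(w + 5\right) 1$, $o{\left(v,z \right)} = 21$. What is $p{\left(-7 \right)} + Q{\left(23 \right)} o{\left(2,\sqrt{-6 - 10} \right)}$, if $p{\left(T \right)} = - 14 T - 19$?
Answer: $14191$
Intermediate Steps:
$p{\left(T \right)} = -19 - 14 T$
$Q{\left(w \right)} = \left(1 + w\right) \left(5 + w\right)$ ($Q{\left(w \right)} = \left(1 + w\right) \left(5 + w\right) 1 = \left(1 + w\right) \left(5 + w\right)$)
$p{\left(-7 \right)} + Q{\left(23 \right)} o{\left(2,\sqrt{-6 - 10} \right)} = \left(-19 - -98\right) + \left(5 + 23^{2} + 6 \cdot 23\right) 21 = \left(-19 + 98\right) + \left(5 + 529 + 138\right) 21 = 79 + 672 \cdot 21 = 79 + 14112 = 14191$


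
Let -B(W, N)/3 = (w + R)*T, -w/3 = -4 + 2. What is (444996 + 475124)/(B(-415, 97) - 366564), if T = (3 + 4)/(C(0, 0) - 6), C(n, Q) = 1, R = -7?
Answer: -4600600/1832841 ≈ -2.5101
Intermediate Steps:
w = 6 (w = -3*(-4 + 2) = -3*(-2) = 6)
T = -7/5 (T = (3 + 4)/(1 - 6) = 7/(-5) = 7*(-⅕) = -7/5 ≈ -1.4000)
B(W, N) = -21/5 (B(W, N) = -3*(6 - 7)*(-7)/5 = -(-3)*(-7)/5 = -3*7/5 = -21/5)
(444996 + 475124)/(B(-415, 97) - 366564) = (444996 + 475124)/(-21/5 - 366564) = 920120/(-1832841/5) = 920120*(-5/1832841) = -4600600/1832841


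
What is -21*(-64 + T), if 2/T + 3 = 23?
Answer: 13419/10 ≈ 1341.9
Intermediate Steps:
T = ⅒ (T = 2/(-3 + 23) = 2/20 = 2*(1/20) = ⅒ ≈ 0.10000)
-21*(-64 + T) = -21*(-64 + ⅒) = -21*(-639/10) = 13419/10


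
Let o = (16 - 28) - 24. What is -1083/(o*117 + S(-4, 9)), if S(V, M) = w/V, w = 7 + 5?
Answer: 361/1405 ≈ 0.25694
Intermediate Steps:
w = 12
o = -36 (o = -12 - 24 = -36)
S(V, M) = 12/V
-1083/(o*117 + S(-4, 9)) = -1083/(-36*117 + 12/(-4)) = -1083/(-4212 + 12*(-¼)) = -1083/(-4212 - 3) = -1083/(-4215) = -1083*(-1/4215) = 361/1405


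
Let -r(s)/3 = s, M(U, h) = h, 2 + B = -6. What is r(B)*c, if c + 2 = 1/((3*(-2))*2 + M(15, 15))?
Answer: -40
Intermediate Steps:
B = -8 (B = -2 - 6 = -8)
r(s) = -3*s
c = -5/3 (c = -2 + 1/((3*(-2))*2 + 15) = -2 + 1/(-6*2 + 15) = -2 + 1/(-12 + 15) = -2 + 1/3 = -5/3 ≈ -1.6667)
r(B)*c = -3*(-8)*(-5/3) = 24*(-5/3) = -40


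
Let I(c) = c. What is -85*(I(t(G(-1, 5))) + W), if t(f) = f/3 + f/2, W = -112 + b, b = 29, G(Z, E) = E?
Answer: 40205/6 ≈ 6700.8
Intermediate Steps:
W = -83 (W = -112 + 29 = -83)
t(f) = 5*f/6 (t(f) = f*(1/3) + f*(1/2) = f/3 + f/2 = 5*f/6)
-85*(I(t(G(-1, 5))) + W) = -85*((5/6)*5 - 83) = -85*(25/6 - 83) = -85*(-473/6) = 40205/6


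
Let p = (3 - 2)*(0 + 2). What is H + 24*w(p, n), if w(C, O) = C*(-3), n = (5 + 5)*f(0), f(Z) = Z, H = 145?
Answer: 1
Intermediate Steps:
p = 2 (p = 1*2 = 2)
n = 0 (n = (5 + 5)*0 = 10*0 = 0)
w(C, O) = -3*C
H + 24*w(p, n) = 145 + 24*(-3*2) = 145 + 24*(-6) = 145 - 144 = 1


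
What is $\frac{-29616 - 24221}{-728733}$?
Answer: $\frac{53837}{728733} \approx 0.073878$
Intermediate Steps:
$\frac{-29616 - 24221}{-728733} = \left(-53837\right) \left(- \frac{1}{728733}\right) = \frac{53837}{728733}$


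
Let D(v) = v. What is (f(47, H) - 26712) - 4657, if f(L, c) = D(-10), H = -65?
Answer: -31379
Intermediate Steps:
f(L, c) = -10
(f(47, H) - 26712) - 4657 = (-10 - 26712) - 4657 = -26722 - 4657 = -31379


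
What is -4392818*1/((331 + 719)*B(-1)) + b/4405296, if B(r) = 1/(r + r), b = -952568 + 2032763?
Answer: 921534793643/110132400 ≈ 8367.5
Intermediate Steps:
b = 1080195
B(r) = 1/(2*r)
-4392818*1/((331 + 719)*B(-1)) + b/4405296 = -4392818*(-2/(331 + 719)) + 1080195/4405296 = -4392818/(1050*((1/2)*(-1))) + 1080195*(1/4405296) = -4392818/(1050*(-1/2)) + 360065/1468432 = -4392818/(-525) + 360065/1468432 = -4392818*(-1/525) + 360065/1468432 = 4392818/525 + 360065/1468432 = 921534793643/110132400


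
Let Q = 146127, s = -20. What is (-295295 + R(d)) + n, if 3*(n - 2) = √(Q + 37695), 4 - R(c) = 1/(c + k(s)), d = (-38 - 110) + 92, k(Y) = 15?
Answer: -12106848/41 + √183822/3 ≈ -2.9515e+5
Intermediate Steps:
d = -56 (d = -148 + 92 = -56)
R(c) = 4 - 1/(15 + c) (R(c) = 4 - 1/(c + 15) = 4 - 1/(15 + c))
n = 2 + √183822/3 (n = 2 + √(146127 + 37695)/3 = 2 + √183822/3 ≈ 144.91)
(-295295 + R(d)) + n = (-295295 + (59 + 4*(-56))/(15 - 56)) + (2 + √183822/3) = (-295295 + (59 - 224)/(-41)) + (2 + √183822/3) = (-295295 - 1/41*(-165)) + (2 + √183822/3) = (-295295 + 165/41) + (2 + √183822/3) = -12106930/41 + (2 + √183822/3) = -12106848/41 + √183822/3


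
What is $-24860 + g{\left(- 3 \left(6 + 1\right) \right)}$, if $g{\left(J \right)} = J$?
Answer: $-24881$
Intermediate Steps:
$-24860 + g{\left(- 3 \left(6 + 1\right) \right)} = -24860 - 3 \left(6 + 1\right) = -24860 - 21 = -24881$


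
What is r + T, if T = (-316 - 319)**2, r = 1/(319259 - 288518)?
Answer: 12395539726/30741 ≈ 4.0323e+5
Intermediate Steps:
r = 1/30741 ≈ 3.2530e-5
T = 403225 (T = (-635)**2 = 403225)
r + T = 1/30741 + 403225 = 12395539726/30741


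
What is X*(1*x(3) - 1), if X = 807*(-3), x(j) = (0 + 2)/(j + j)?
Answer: 1614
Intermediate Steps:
x(j) = 1/j (x(j) = 2/((2*j)) = 2*(1/(2*j)) = 1/j)
X = -2421
X*(1*x(3) - 1) = -2421*(1/3 - 1) = -2421*(-2/3) = 1614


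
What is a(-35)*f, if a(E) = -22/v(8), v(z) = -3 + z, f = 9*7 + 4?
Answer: -1474/5 ≈ -294.80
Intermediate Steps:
f = 67 (f = 63 + 4 = 67)
a(E) = -22/5 (a(E) = -22/(-3 + 8) = -22/5)
a(-35)*f = -22/5*67 = -1474/5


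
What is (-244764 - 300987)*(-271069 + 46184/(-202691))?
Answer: 1763844530780889/11923 ≈ 1.4794e+11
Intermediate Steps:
(-244764 - 300987)*(-271069 + 46184/(-202691)) = -545751*(-271069 + 46184*(-1/202691)) = -545751*(-271069 - 46184/202691) = -545751*(-54943292863/202691) = 1763844530780889/11923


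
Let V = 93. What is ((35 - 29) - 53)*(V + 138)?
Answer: -10857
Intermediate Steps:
((35 - 29) - 53)*(V + 138) = ((35 - 29) - 53)*(93 + 138) = (6 - 53)*231 = -47*231 = -10857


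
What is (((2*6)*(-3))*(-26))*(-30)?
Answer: -28080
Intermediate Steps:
(((2*6)*(-3))*(-26))*(-30) = ((12*(-3))*(-26))*(-30) = -36*(-26)*(-30) = 936*(-30) = -28080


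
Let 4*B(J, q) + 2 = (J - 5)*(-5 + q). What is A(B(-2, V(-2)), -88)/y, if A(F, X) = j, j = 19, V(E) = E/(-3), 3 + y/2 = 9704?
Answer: 19/19402 ≈ 0.00097928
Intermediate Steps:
y = 19402 (y = -6 + 2*9704 = -6 + 19408 = 19402)
V(E) = -E/3 (V(E) = E*(-⅓) = -E/3)
B(J, q) = -½ + (-5 + J)*(-5 + q)/4 (B(J, q) = -½ + ((J - 5)*(-5 + q))/4 = -½ + ((-5 + J)*(-5 + q))/4 = -½ + (-5 + J)*(-5 + q)/4)
A(F, X) = 19
A(B(-2, V(-2)), -88)/y = 19/19402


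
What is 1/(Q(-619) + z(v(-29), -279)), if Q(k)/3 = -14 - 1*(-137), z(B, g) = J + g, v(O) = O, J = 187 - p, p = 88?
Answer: 1/189 ≈ 0.0052910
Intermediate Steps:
J = 99 (J = 187 - 1*88 = 187 - 88 = 99)
z(B, g) = 99 + g
Q(k) = 369 (Q(k) = 3*(-14 - 1*(-137)) = 3*(-14 + 137) = 3*123 = 369)
1/(Q(-619) + z(v(-29), -279)) = 1/(369 + (99 - 279)) = 1/(369 - 180) = 1/189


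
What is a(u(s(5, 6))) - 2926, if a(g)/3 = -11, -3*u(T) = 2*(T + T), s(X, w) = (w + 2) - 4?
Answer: -2959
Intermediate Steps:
s(X, w) = -2 + w (s(X, w) = (2 + w) - 4 = -2 + w)
u(T) = -4*T/3 (u(T) = -2*(T + T)/3 = -2*2*T/3 = -4*T/3)
a(g) = -33 (a(g) = 3*(-11) = -33)
a(u(s(5, 6))) - 2926 = -33 - 2926 = -2959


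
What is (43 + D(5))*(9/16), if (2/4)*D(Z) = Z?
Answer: 477/16 ≈ 29.813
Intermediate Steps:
D(Z) = 2*Z
(43 + D(5))*(9/16) = (43 + 2*5)*(9/16) = (43 + 10)*(9*(1/16)) = 53*(9/16) = 477/16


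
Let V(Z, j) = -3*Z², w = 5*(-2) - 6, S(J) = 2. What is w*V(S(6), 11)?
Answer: 192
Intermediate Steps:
w = -16 (w = -10 - 6 = -16)
w*V(S(6), 11) = -(-48)*2² = -(-48)*4 = -16*(-12) = 192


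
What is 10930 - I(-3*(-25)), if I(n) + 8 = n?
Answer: 10863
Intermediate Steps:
I(n) = -8 + n
10930 - I(-3*(-25)) = 10930 - (-8 - 3*(-25)) = 10930 - (-8 + 75) = 10930 - 1*67 = 10930 - 67 = 10863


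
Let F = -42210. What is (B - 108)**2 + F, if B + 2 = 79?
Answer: -41249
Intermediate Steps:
B = 77 (B = -2 + 79 = 77)
(B - 108)**2 + F = (77 - 108)**2 - 42210 = (-31)**2 - 42210 = 961 - 42210 = -41249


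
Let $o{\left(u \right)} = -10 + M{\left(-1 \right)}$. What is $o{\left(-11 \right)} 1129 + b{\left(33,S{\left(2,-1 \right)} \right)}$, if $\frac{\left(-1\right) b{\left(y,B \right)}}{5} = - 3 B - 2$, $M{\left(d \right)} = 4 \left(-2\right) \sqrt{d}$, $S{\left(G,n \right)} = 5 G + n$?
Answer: $-11145 - 9032 i \approx -11145.0 - 9032.0 i$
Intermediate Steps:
$S{\left(G,n \right)} = n + 5 G$
$M{\left(d \right)} = - 8 \sqrt{d}$
$o{\left(u \right)} = -10 - 8 i$ ($o{\left(u \right)} = -10 - 8 \sqrt{-1} = -10 - 8 i$)
$b{\left(y,B \right)} = 10 + 15 B$ ($b{\left(y,B \right)} = - 5 \left(- 3 B - 2\right) = - 5 \left(-2 - 3 B\right) = 10 + 15 B$)
$o{\left(-11 \right)} 1129 + b{\left(33,S{\left(2,-1 \right)} \right)} = \left(-10 - 8 i\right) 1129 + \left(10 + 15 \left(-1 + 5 \cdot 2\right)\right) = \left(-11290 - 9032 i\right) + \left(10 + 15 \left(-1 + 10\right)\right) = \left(-11290 - 9032 i\right) + \left(10 + 15 \cdot 9\right) = \left(-11290 - 9032 i\right) + \left(10 + 135\right) = \left(-11290 - 9032 i\right) + 145 = -11145 - 9032 i$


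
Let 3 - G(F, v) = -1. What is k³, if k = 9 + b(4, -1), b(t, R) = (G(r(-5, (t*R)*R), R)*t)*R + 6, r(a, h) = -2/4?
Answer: -1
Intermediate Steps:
r(a, h) = -½ (r(a, h) = -2*¼ = -½)
G(F, v) = 4 (G(F, v) = 3 - 1*(-1) = 3 + 1 = 4)
b(t, R) = 6 + 4*R*t (b(t, R) = (4*t)*R + 6 = 4*R*t + 6 = 6 + 4*R*t)
k = -1 (k = 9 + (6 + 4*(-1)*4) = 9 + (6 - 16) = 9 - 10 = -1)
k³ = (-1)³ = -1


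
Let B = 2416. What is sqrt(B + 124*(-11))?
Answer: 2*sqrt(263) ≈ 32.435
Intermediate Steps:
sqrt(B + 124*(-11)) = sqrt(2416 + 124*(-11)) = sqrt(2416 - 1364) = sqrt(1052) = 2*sqrt(263)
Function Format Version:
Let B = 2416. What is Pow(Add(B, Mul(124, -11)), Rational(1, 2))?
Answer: Mul(2, Pow(263, Rational(1, 2))) ≈ 32.435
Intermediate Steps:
Pow(Add(B, Mul(124, -11)), Rational(1, 2)) = Pow(Add(2416, Mul(124, -11)), Rational(1, 2)) = Pow(Add(2416, -1364), Rational(1, 2)) = Pow(1052, Rational(1, 2)) = Mul(2, Pow(263, Rational(1, 2)))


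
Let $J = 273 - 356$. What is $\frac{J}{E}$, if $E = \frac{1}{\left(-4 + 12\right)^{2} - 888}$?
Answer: $68392$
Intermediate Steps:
$J = -83$
$E = - \frac{1}{824}$ ($E = \frac{1}{8^{2} - 888} = \frac{1}{64 - 888} = \frac{1}{-824} = - \frac{1}{824} \approx -0.0012136$)
$\frac{J}{E} = - \frac{83}{- \frac{1}{824}} = \left(-83\right) \left(-824\right) = 68392$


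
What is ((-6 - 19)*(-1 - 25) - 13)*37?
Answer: 23569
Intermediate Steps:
((-6 - 19)*(-1 - 25) - 13)*37 = (-25*(-26) - 13)*37 = (650 - 13)*37 = 637*37 = 23569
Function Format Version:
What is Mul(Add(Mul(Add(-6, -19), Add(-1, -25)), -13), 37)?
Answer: 23569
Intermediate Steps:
Mul(Add(Mul(Add(-6, -19), Add(-1, -25)), -13), 37) = Mul(Add(Mul(-25, -26), -13), 37) = Mul(Add(650, -13), 37) = Mul(637, 37) = 23569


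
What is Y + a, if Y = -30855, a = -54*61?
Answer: -34149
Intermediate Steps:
a = -3294
Y + a = -30855 - 3294 = -34149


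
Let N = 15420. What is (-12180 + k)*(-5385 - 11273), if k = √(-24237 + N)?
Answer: 202894440 - 16658*I*√8817 ≈ 2.0289e+8 - 1.5642e+6*I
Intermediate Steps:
k = I*√8817 (k = √(-24237 + 15420) = √(-8817) = I*√8817 ≈ 93.899*I)
(-12180 + k)*(-5385 - 11273) = (-12180 + I*√8817)*(-5385 - 11273) = (-12180 + I*√8817)*(-16658) = 202894440 - 16658*I*√8817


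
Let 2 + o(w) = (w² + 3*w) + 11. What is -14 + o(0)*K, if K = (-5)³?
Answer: -1139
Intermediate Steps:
o(w) = 9 + w² + 3*w (o(w) = -2 + ((w² + 3*w) + 11) = -2 + (11 + w² + 3*w) = 9 + w² + 3*w)
K = -125
-14 + o(0)*K = -14 + (9 + 0² + 3*0)*(-125) = -14 + (9 + 0 + 0)*(-125) = -14 + 9*(-125) = -14 - 1125 = -1139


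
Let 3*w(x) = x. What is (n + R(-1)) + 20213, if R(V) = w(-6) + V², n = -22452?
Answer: -2240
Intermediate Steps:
w(x) = x/3
R(V) = -2 + V² (R(V) = (⅓)*(-6) + V² = -2 + V²)
(n + R(-1)) + 20213 = (-22452 + (-2 + (-1)²)) + 20213 = (-22452 + (-2 + 1)) + 20213 = (-22452 - 1) + 20213 = -22453 + 20213 = -2240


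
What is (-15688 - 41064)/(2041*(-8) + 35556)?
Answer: -14188/4807 ≈ -2.9515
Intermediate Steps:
(-15688 - 41064)/(2041*(-8) + 35556) = -56752/(-16328 + 35556) = -56752/19228 = -56752*1/19228 = -14188/4807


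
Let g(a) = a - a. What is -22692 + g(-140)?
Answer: -22692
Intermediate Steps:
g(a) = 0
-22692 + g(-140) = -22692 + 0 = -22692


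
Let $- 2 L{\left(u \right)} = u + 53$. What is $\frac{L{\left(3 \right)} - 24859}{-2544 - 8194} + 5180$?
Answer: $\frac{55647727}{10738} \approx 5182.3$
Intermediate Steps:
$L{\left(u \right)} = - \frac{53}{2} - \frac{u}{2}$ ($L{\left(u \right)} = - \frac{u + 53}{2} = - \frac{53 + u}{2} = - \frac{53}{2} - \frac{u}{2}$)
$\frac{L{\left(3 \right)} - 24859}{-2544 - 8194} + 5180 = \frac{\left(- \frac{53}{2} - \frac{3}{2}\right) - 24859}{-2544 - 8194} + 5180 = \frac{\left(- \frac{53}{2} - \frac{3}{2}\right) - 24859}{-10738} + 5180 = \left(-28 - 24859\right) \left(- \frac{1}{10738}\right) + 5180 = \left(-24887\right) \left(- \frac{1}{10738}\right) + 5180 = \frac{24887}{10738} + 5180 = \frac{55647727}{10738}$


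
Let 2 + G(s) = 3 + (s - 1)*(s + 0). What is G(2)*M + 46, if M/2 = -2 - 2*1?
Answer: 22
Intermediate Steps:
M = -8 (M = 2*(-2 - 2*1) = 2*(-2 - 2) = 2*(-4) = -8)
G(s) = 1 + s*(-1 + s) (G(s) = -2 + (3 + (s - 1)*(s + 0)) = -2 + (3 + (-1 + s)*s) = -2 + (3 + s*(-1 + s)) = 1 + s*(-1 + s))
G(2)*M + 46 = (1 + 2² - 1*2)*(-8) + 46 = (1 + 4 - 2)*(-8) + 46 = 3*(-8) + 46 = -24 + 46 = 22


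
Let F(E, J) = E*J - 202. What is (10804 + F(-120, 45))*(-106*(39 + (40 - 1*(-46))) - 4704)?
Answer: -93396708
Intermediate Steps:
F(E, J) = -202 + E*J
(10804 + F(-120, 45))*(-106*(39 + (40 - 1*(-46))) - 4704) = (10804 + (-202 - 120*45))*(-106*(39 + (40 - 1*(-46))) - 4704) = (10804 + (-202 - 5400))*(-106*(39 + (40 + 46)) - 4704) = (10804 - 5602)*(-106*(39 + 86) - 4704) = 5202*(-106*125 - 4704) = 5202*(-13250 - 4704) = 5202*(-17954) = -93396708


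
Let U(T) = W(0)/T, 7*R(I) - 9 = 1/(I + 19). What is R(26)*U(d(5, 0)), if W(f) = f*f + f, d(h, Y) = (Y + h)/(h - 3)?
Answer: 0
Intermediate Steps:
d(h, Y) = (Y + h)/(-3 + h)
R(I) = 9/7 + 1/(7*(19 + I)) (R(I) = 9/7 + 1/(7*(I + 19)) = 9/7 + 1/(7*(19 + I)))
W(f) = f + f**2 (W(f) = f**2 + f = f + f**2)
U(T) = 0 (U(T) = (0*(1 + 0))/T = (0*1)/T = 0/T = 0)
R(26)*U(d(5, 0)) = ((172 + 9*26)/(7*(19 + 26)))*0 = ((1/7)*(172 + 234)/45)*0 = ((1/7)*(1/45)*406)*0 = (58/45)*0 = 0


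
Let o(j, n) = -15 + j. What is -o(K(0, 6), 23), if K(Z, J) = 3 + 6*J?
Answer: -24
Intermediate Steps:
-o(K(0, 6), 23) = -(-15 + (3 + 6*6)) = -(-15 + (3 + 36)) = -(-15 + 39) = -1*24 = -24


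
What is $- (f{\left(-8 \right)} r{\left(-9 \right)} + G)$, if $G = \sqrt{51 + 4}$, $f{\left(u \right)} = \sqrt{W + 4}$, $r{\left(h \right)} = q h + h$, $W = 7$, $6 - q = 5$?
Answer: $- \sqrt{55} + 18 \sqrt{11} \approx 52.283$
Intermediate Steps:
$q = 1$ ($q = 6 - 5 = 1$)
$r{\left(h \right)} = 2 h$ ($r{\left(h \right)} = 1 h + h = h + h = 2 h$)
$f{\left(u \right)} = \sqrt{11}$ ($f{\left(u \right)} = \sqrt{7 + 4} = \sqrt{11}$)
$G = \sqrt{55} \approx 7.4162$
$- (f{\left(-8 \right)} r{\left(-9 \right)} + G) = - (\sqrt{11} \cdot 2 \left(-9\right) + \sqrt{55}) = - (\sqrt{11} \left(-18\right) + \sqrt{55}) = - (- 18 \sqrt{11} + \sqrt{55}) = - (\sqrt{55} - 18 \sqrt{11}) = - \sqrt{55} + 18 \sqrt{11}$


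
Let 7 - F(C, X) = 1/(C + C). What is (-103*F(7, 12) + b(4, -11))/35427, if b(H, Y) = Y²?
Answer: -8297/495978 ≈ -0.016729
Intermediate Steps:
F(C, X) = 7 - 1/(2*C) (F(C, X) = 7 - 1/(C + C) = 7 - 1/(2*C))
(-103*F(7, 12) + b(4, -11))/35427 = (-103*(7 - ½/7) + (-11)²)/35427 = (-103*(7 - ½*⅐) + 121)*(1/35427) = (-103*(7 - 1/14) + 121)*(1/35427) = (-103*97/14 + 121)*(1/35427) = (-9991/14 + 121)*(1/35427) = -8297/14*1/35427 = -8297/495978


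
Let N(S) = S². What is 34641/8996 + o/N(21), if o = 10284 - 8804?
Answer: 28590761/3967236 ≈ 7.2067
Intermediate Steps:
o = 1480
34641/8996 + o/N(21) = 34641/8996 + 1480/(21²) = 34641*(1/8996) + 1480/441 = 34641/8996 + 1480*(1/441) = 34641/8996 + 1480/441 = 28590761/3967236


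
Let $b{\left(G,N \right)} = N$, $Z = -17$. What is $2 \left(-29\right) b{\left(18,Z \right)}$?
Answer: $986$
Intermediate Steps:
$2 \left(-29\right) b{\left(18,Z \right)} = 2 \left(-29\right) \left(-17\right) = \left(-58\right) \left(-17\right) = 986$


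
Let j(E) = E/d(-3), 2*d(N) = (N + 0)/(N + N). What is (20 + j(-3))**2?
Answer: 64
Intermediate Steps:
d(N) = 1/4 (d(N) = ((N + 0)/(N + N))/2 = (N/((2*N)))/2 = (N*(1/(2*N)))/2 = (1/2)*(1/2) = 1/4)
j(E) = 4*E (j(E) = E/(1/4) = E*4 = 4*E)
(20 + j(-3))**2 = (20 + 4*(-3))**2 = (20 - 12)**2 = 8**2 = 64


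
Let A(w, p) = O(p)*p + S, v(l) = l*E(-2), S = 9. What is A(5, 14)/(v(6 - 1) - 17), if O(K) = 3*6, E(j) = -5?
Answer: -87/14 ≈ -6.2143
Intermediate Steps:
v(l) = -5*l (v(l) = l*(-5) = -5*l)
O(K) = 18
A(w, p) = 9 + 18*p (A(w, p) = 18*p + 9 = 9 + 18*p)
A(5, 14)/(v(6 - 1) - 17) = (9 + 18*14)/(-5*(6 - 1) - 17) = (9 + 252)/(-5*5 - 17) = 261/(-25 - 17) = 261/(-42) = 261*(-1/42) = -87/14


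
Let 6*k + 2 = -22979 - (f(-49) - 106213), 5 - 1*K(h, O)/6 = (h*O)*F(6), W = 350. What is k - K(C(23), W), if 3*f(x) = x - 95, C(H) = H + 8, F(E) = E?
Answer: 404450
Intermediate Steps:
C(H) = 8 + H
f(x) = -95/3 + x/3 (f(x) = (x - 95)/3 = (-95 + x)/3 = -95/3 + x/3)
K(h, O) = 30 - 36*O*h (K(h, O) = 30 - 6*h*O*6 = 30 - 6*O*h*6 = 30 - 36*O*h)
k = 13880 (k = -1/3 + (-22979 - ((-95/3 + (1/3)*(-49)) - 106213))/6 = -1/3 + (-22979 - ((-95/3 - 49/3) - 106213))/6 = -1/3 + (-22979 - (-48 - 106213))/6 = -1/3 + (-22979 - 1*(-106261))/6 = -1/3 + (-22979 + 106261)/6 = -1/3 + (1/6)*83282 = -1/3 + 41641/3 = 13880)
k - K(C(23), W) = 13880 - (30 - 36*350*(8 + 23)) = 13880 - (30 - 36*350*31) = 13880 - (30 - 390600) = 13880 - 1*(-390570) = 13880 + 390570 = 404450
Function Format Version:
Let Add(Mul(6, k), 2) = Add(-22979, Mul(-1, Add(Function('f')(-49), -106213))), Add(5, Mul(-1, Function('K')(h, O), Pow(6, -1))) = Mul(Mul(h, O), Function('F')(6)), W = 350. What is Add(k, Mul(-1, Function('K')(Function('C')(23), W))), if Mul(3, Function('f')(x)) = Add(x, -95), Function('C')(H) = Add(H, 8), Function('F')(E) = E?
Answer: 404450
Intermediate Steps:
Function('C')(H) = Add(8, H)
Function('f')(x) = Add(Rational(-95, 3), Mul(Rational(1, 3), x)) (Function('f')(x) = Mul(Rational(1, 3), Add(x, -95)) = Mul(Rational(1, 3), Add(-95, x)) = Add(Rational(-95, 3), Mul(Rational(1, 3), x)))
Function('K')(h, O) = Add(30, Mul(-36, O, h)) (Function('K')(h, O) = Add(30, Mul(-6, Mul(Mul(h, O), 6))) = Add(30, Mul(-6, Mul(Mul(O, h), 6))) = Add(30, Mul(-6, Mul(6, O, h))) = Add(30, Mul(-36, O, h)))
k = 13880 (k = Add(Rational(-1, 3), Mul(Rational(1, 6), Add(-22979, Mul(-1, Add(Add(Rational(-95, 3), Mul(Rational(1, 3), -49)), -106213))))) = Add(Rational(-1, 3), Mul(Rational(1, 6), Add(-22979, Mul(-1, Add(Add(Rational(-95, 3), Rational(-49, 3)), -106213))))) = Add(Rational(-1, 3), Mul(Rational(1, 6), Add(-22979, Mul(-1, Add(-48, -106213))))) = Add(Rational(-1, 3), Mul(Rational(1, 6), Add(-22979, Mul(-1, -106261)))) = Add(Rational(-1, 3), Mul(Rational(1, 6), Add(-22979, 106261))) = Add(Rational(-1, 3), Mul(Rational(1, 6), 83282)) = Add(Rational(-1, 3), Rational(41641, 3)) = 13880)
Add(k, Mul(-1, Function('K')(Function('C')(23), W))) = Add(13880, Mul(-1, Add(30, Mul(-36, 350, Add(8, 23))))) = Add(13880, Mul(-1, Add(30, Mul(-36, 350, 31)))) = Add(13880, Mul(-1, Add(30, -390600))) = Add(13880, Mul(-1, -390570)) = Add(13880, 390570) = 404450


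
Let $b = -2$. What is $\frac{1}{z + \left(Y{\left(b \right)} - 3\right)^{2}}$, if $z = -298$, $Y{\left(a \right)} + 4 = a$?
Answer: $- \frac{1}{217} \approx -0.0046083$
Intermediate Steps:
$Y{\left(a \right)} = -4 + a$
$\frac{1}{z + \left(Y{\left(b \right)} - 3\right)^{2}} = \frac{1}{-298 + \left(\left(-4 - 2\right) - 3\right)^{2}} = \frac{1}{-298 + \left(-6 - 3\right)^{2}} = \frac{1}{-298 + \left(-9\right)^{2}} = \frac{1}{-298 + 81} = \frac{1}{-217} = - \frac{1}{217}$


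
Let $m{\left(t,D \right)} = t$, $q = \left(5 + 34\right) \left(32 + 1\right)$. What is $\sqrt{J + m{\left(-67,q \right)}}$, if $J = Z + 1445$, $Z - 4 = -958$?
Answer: $2 \sqrt{106} \approx 20.591$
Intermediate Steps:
$Z = -954$ ($Z = 4 - 958 = -954$)
$q = 1287$ ($q = 39 \cdot 33 = 1287$)
$J = 491$ ($J = -954 + 1445 = 491$)
$\sqrt{J + m{\left(-67,q \right)}} = \sqrt{491 - 67} = \sqrt{424} = 2 \sqrt{106}$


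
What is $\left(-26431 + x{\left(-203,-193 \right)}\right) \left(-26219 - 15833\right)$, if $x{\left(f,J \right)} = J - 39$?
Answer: $1121232476$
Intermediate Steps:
$x{\left(f,J \right)} = -39 + J$
$\left(-26431 + x{\left(-203,-193 \right)}\right) \left(-26219 - 15833\right) = \left(-26431 - 232\right) \left(-26219 - 15833\right) = \left(-26431 - 232\right) \left(-42052\right) = \left(-26663\right) \left(-42052\right) = 1121232476$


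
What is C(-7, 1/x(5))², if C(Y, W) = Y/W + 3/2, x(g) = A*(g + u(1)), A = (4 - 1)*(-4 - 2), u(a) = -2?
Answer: 576081/4 ≈ 1.4402e+5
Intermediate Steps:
A = -18 (A = 3*(-6) = -18)
x(g) = 36 - 18*g (x(g) = -18*(g - 2) = -18*(-2 + g) = 36 - 18*g)
C(Y, W) = 3/2 + Y/W (C(Y, W) = Y/W + 3*(½) = Y/W + 3/2 = 3/2 + Y/W)
C(-7, 1/x(5))² = (3/2 - 7/(1/(36 - 18*5)))² = (3/2 - 7/(1/(36 - 90)))² = (3/2 - 7/(1/(-54)))² = (3/2 - 7/(-1/54))² = (3/2 - 7*(-54))² = (3/2 + 378)² = (759/2)² = 576081/4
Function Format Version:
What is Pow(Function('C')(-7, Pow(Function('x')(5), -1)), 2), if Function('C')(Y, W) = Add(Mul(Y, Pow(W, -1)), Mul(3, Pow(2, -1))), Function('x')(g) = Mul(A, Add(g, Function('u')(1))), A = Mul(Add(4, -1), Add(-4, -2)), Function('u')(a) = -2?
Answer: Rational(576081, 4) ≈ 1.4402e+5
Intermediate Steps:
A = -18 (A = Mul(3, -6) = -18)
Function('x')(g) = Add(36, Mul(-18, g)) (Function('x')(g) = Mul(-18, Add(g, -2)) = Mul(-18, Add(-2, g)) = Add(36, Mul(-18, g)))
Function('C')(Y, W) = Add(Rational(3, 2), Mul(Y, Pow(W, -1))) (Function('C')(Y, W) = Add(Mul(Y, Pow(W, -1)), Mul(3, Rational(1, 2))) = Add(Mul(Y, Pow(W, -1)), Rational(3, 2)) = Add(Rational(3, 2), Mul(Y, Pow(W, -1))))
Pow(Function('C')(-7, Pow(Function('x')(5), -1)), 2) = Pow(Add(Rational(3, 2), Mul(-7, Pow(Pow(Add(36, Mul(-18, 5)), -1), -1))), 2) = Pow(Add(Rational(3, 2), Mul(-7, Pow(Pow(Add(36, -90), -1), -1))), 2) = Pow(Add(Rational(3, 2), Mul(-7, Pow(Pow(-54, -1), -1))), 2) = Pow(Add(Rational(3, 2), Mul(-7, Pow(Rational(-1, 54), -1))), 2) = Pow(Add(Rational(3, 2), Mul(-7, -54)), 2) = Pow(Add(Rational(3, 2), 378), 2) = Pow(Rational(759, 2), 2) = Rational(576081, 4)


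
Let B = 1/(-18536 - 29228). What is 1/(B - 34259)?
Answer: -47764/1636346877 ≈ -2.9189e-5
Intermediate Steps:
B = -1/47764 (B = 1/(-47764) = -1/47764 ≈ -2.0936e-5)
1/(B - 34259) = 1/(-1/47764 - 34259) = 1/(-1636346877/47764) = -47764/1636346877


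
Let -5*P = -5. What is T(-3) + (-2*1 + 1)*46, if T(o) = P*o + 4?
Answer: -45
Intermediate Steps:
P = 1 (P = -⅕*(-5) = 1)
T(o) = 4 + o (T(o) = 1*o + 4 = o + 4 = 4 + o)
T(-3) + (-2*1 + 1)*46 = (4 - 3) + (-2*1 + 1)*46 = 1 + (-2 + 1)*46 = 1 - 1*46 = 1 - 46 = -45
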